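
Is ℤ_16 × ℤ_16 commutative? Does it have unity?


Direct product ring; commutative with unity (1,1); but (1,0)·(0,1) = (0,0) gives zero divisors, so not an integral domain
Commutative: Yes
Integral domain: No
Has unity: Yes

ℤ_16 × ℤ_16: Commutative=Yes, Unity=Yes


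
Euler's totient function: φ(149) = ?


Factor n: 149 = 149
φ(n) = n · ∏(1 - 1/p) over distinct primes p | n
φ(149) = 149 · (1 - 1/149) = 148

φ(149) = 148


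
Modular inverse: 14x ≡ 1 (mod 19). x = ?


Use the extended Euclidean algorithm to write 1 = 14·s + 19·t; then s mod 19 is the inverse.
Euclidean algorithm:
  14 = 0·19 + 14
  19 = 1·14 + 5
  14 = 2·5 + 4
  5 = 1·4 + 1
  4 = 4·1 + 0
gcd(14,19) = 1
Back-substitution gives: 14·(-4) + 19·(3) = 1
So 14⁻¹ ≡ -4 ≡ 15 (mod 19)
Check: 14 × 15 = 210 ≡ 1 (mod 19) ✓

14⁻¹ ≡ 15 (mod 19)


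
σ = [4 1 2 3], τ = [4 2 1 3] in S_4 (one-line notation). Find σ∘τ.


σ∘τ: apply τ first, then σ
1 →τ 4 →σ 3
2 →τ 2 →σ 1
3 →τ 1 →σ 4
4 →τ 3 →σ 2

σ∘τ = [3 1 4 2]


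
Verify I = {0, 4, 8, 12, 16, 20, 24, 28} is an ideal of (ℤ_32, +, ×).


Check ideal conditions for I = {0, 4, 8, 12, 16, 20, 24, 28} in ℤ_32:
(1) I is an additive subgroup? Yes
(2) For r ∈ ℤ_32 and a ∈ I: r·a ∈ I? Yes

Yes, I is an ideal of ℤ_32


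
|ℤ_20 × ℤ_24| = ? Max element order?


|ℤ_20 × ℤ_24| = 20 × 24 = 480
Max element order = lcm(20,24) = 120
Cyclic? No (gcd=4)

|ℤ_20×ℤ_24| = 480, max element order = 120


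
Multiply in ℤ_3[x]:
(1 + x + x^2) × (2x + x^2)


Expand and collect like terms; reduce coefficients mod 3:
x^0: 1·0 = 0 ≡ 0 (mod 3)
x^1: 1·2 + 1·0 = 2 ≡ 2 (mod 3)
x^2: 1·1 + 1·2 + 1·0 = 3 ≡ 0 (mod 3)
x^3: 1·1 + 1·2 = 3 ≡ 0 (mod 3)
x^4: 1·1 = 1 ≡ 1 (mod 3)
Result: 2x + x^4

f · g = 2x + x^4


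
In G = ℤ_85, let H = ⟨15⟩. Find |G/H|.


|⟨15⟩| = n / gcd(15, 85) = 85 / 5 = 17
H is normal (ℤ_85 is abelian).
|G/H| = |G| / |H| = 85 / 17 = 5

|G/H| = 5


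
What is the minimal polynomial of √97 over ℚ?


√97 satisfies x² - 97 = 0, irreducible over ℚ since 97 is squarefree

Minimal polynomial: x² - 97


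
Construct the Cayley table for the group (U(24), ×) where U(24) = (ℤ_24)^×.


Elements: {1, 5, 7, 11, 13, 17, 19, 23}
Operation: multiplication mod 24
Entry (a, b) = (a × b) mod 24

Cayley table:
   |  1 |  5 |  7 | 11 | 13 | 17 | 19 | 23
 1 |  1 |  5 |  7 | 11 | 13 | 17 | 19 | 23
 5 |  5 |  1 | 11 |  7 | 17 | 13 | 23 | 19
 7 |  7 | 11 |  1 |  5 | 19 | 23 | 13 | 17
11 | 11 |  7 |  5 |  1 | 23 | 19 | 17 | 13
13 | 13 | 17 | 19 | 23 |  1 |  5 |  7 | 11
17 | 17 | 13 | 23 | 19 |  5 |  1 | 11 |  7
19 | 19 | 23 | 13 | 17 |  7 | 11 |  1 |  5
23 | 23 | 19 | 17 | 13 | 11 |  7 |  5 |  1


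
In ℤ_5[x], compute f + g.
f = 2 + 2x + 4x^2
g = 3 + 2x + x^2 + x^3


Add coefficients mod 5:
x^0: 2 + 3 = 0 (mod 5)
x^1: 2 + 2 = 4 (mod 5)
x^2: 4 + 1 = 0 (mod 5)
x^3: 0 + 1 = 1 (mod 5)
Result: 4x + x^3

f + g = 4x + x^3


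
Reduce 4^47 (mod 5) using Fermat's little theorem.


Fermat's little theorem: if p is prime and gcd(a,p)=1, then a^(p-1) ≡ 1 (mod p)
p = 5 is prime, gcd(4,5) = 1
Reduce exponent: 47 mod 4 = 3
So 4^47 ≡ 4^3 (mod 5)
4^3 mod 5 = 4

4^47 ≡ 4 (mod 5)


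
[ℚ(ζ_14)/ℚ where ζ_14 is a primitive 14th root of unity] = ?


[ℚ(ζ_n):ℚ] = deg Φ_n(x) = φ(n). Here φ(14) = 6

[ℚ(ζ_14)/ℚ where ζ_14 is a primitive 14th root of unity] = 6


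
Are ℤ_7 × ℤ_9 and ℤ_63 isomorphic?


Comparing ℤ_7 × ℤ_9 and ℤ_63:
gcd(7,9) = 1, so ℤ_7 × ℤ_9 ≅ ℤ_63 (CRT)

Yes, ℤ_7 × ℤ_9 ≅ ℤ_63


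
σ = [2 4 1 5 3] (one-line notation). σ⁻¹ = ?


To find σ⁻¹, swap domain and range:
σ(1) = 2 → σ⁻¹(2) = 1
σ(2) = 4 → σ⁻¹(4) = 2
σ(3) = 1 → σ⁻¹(1) = 3
σ(4) = 5 → σ⁻¹(5) = 4
σ(5) = 3 → σ⁻¹(3) = 5

σ⁻¹ = [3 1 5 2 4]


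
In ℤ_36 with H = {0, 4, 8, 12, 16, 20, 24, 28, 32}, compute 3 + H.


3 + H = {3 + h (mod 36) : h ∈ H}
3+0=3, 3+4=7, 3+8=11, 3+12=15, 3+16=19, 3+20=23, 3+24=27, 3+28=31, 3+32=35

3 + H = {3, 7, 11, 15, 19, 23, 27, 31, 35}


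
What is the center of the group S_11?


Z(G) = {g ∈ G | gx = xg for all x ∈ G}
S_n is non-abelian for n ≥ 3; Z(S_11) is trivial

Z(S_11) = {e}


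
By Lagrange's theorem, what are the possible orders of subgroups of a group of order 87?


Lagrange's theorem: |H| divides |G|
|G| = 87
Divisors of 87: 1, 3, 29, 87

Possible subgroup orders: {1, 3, 29, 87}


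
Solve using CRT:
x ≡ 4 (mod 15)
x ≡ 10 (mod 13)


m₁ = 15, m₂ = 13, gcd = 1, so CRT applies. M = m₁·m₂ = 195
Let M₁ = M/m₁ = 13, M₂ = M/m₂ = 15
Find y₁ ≡ M₁⁻¹ (mod m₁): 13⁻¹ ≡ 7 (mod 15)
Find y₂ ≡ M₂⁻¹ (mod m₂): 15⁻¹ ≡ 7 (mod 13)
x = a₁·M₁·y₁ + a₂·M₂·y₂ = 4·13·7 + 10·15·7 = 1414
Reduce mod 195: x ≡ 49
Check: 49 mod 15 = 4 ✓, 49 mod 13 = 10 ✓

x ≡ 49 (mod 195)


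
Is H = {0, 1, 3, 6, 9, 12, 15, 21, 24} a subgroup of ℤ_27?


Subgroup test for H = {0, 1, 3, 6, 9, 12, 15, 21, 24} in (ℤ_27, +):
(1) 0 ∈ H? Yes
(2) Closure: for all a,b ∈ H, (a+b) mod 27 ∈ H? No  [counterexample: 1 + 1 = 2 ∉ H]
(3) Inverses: for all a ∈ H, -a mod 27 ∈ H? No

No, H is not a subgroup of ℤ_27


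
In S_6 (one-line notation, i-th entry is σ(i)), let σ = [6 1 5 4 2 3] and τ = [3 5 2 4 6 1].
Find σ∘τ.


σ∘τ: apply τ first, then σ
1 →τ 3 →σ 5
2 →τ 5 →σ 2
3 →τ 2 →σ 1
4 →τ 4 →σ 4
5 →τ 6 →σ 3
6 →τ 1 →σ 6

σ∘τ = [5 2 1 4 3 6]


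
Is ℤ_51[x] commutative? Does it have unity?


ℤ_51 has zero divisors (3·17 ≡ 0), and these lift to constant zero divisors in ℤ_51[x]; so not an integral domain
Commutative: Yes
Integral domain: No
Has unity: Yes

ℤ_51[x]: Commutative=Yes, Unity=Yes


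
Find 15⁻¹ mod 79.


Use the extended Euclidean algorithm to write 1 = 15·s + 79·t; then s mod 79 is the inverse.
Euclidean algorithm:
  15 = 0·79 + 15
  79 = 5·15 + 4
  15 = 3·4 + 3
  4 = 1·3 + 1
  3 = 3·1 + 0
gcd(15,79) = 1
Back-substitution gives: 15·(-21) + 79·(4) = 1
So 15⁻¹ ≡ -21 ≡ 58 (mod 79)
Check: 15 × 58 = 870 ≡ 1 (mod 79) ✓

15⁻¹ ≡ 58 (mod 79)


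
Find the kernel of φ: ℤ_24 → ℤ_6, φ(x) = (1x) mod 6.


Kernel = preimage of identity
ker(φ) = {x ∈ ℤ_24 : 1x ≡ 0 (mod 6)}. Since 6 | 24, φ is well-defined. The kernel is the cyclic subgroup ⟨6⟩ of ℤ_24 (order 4), i.e. {0, 6, 12, 18}

ker(φ) = {0, 6, 12, 18}


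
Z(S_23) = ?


Z(G) = {g ∈ G | gx = xg for all x ∈ G}
S_n is non-abelian for n ≥ 3; Z(S_23) is trivial

Z(S_23) = {e}


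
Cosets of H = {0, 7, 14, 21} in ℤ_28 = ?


H = {0, 7, 14, 21}, |H| = 4
Number of cosets = |G|/|H| = 28/4 = 7
0 + H = {0, 7, 14, 21}
1 + H = {1, 8, 15, 22}
2 + H = {2, 9, 16, 23}
3 + H = {3, 10, 17, 24}
4 + H = {4, 11, 18, 25}
5 + H = {5, 12, 19, 26}
6 + H = {6, 13, 20, 27}

Cosets: 0+H={0,7,14,21}; 1+H={1,8,15,22}; 2+H={2,9,16,23}; 3+H={3,10,17,24}; 4+H={4,11,18,25}; 5+H={5,12,19,26}; 6+H={6,13,20,27}


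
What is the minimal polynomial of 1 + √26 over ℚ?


Let α = 1 + √26. Then α - 1 = √26, so (α - 1)² = 26, giving α² - 2α - 25 = 0. Degree 2 and α ∉ ℚ, so this is the minimal polynomial.

Minimal polynomial: x² - 2x - 25


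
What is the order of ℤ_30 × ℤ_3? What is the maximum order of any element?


|ℤ_30 × ℤ_3| = 30 × 3 = 90
Max element order = lcm(30,3) = 30
Cyclic? No (gcd=3)

|ℤ_30×ℤ_3| = 90, max element order = 30


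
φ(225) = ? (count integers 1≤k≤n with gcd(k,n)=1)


Factor n: 225 = 3^2 × 5^2
φ(n) = n · ∏(1 - 1/p) over distinct primes p | n
φ(225) = 225 · (1 - 1/3) · (1 - 1/5) = 120

φ(225) = 120


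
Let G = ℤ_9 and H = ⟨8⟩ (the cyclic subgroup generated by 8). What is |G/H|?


|⟨8⟩| = n / gcd(8, 9) = 9 / 1 = 9
H is normal (ℤ_9 is abelian).
|G/H| = |G| / |H| = 9 / 9 = 1

|G/H| = 1


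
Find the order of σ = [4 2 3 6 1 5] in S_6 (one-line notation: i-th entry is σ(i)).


Cycle decomposition: (1 4 6 5)
Cycle lengths: 4
Order = lcm(4) = 4

ord(σ) = 4


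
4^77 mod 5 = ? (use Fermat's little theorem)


Fermat's little theorem: if p is prime and gcd(a,p)=1, then a^(p-1) ≡ 1 (mod p)
p = 5 is prime, gcd(4,5) = 1
Reduce exponent: 77 mod 4 = 1
So 4^77 ≡ 4^1 (mod 5)
4^1 mod 5 = 4

4^77 ≡ 4 (mod 5)


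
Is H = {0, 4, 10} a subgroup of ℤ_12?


Subgroup test for H = {0, 4, 10} in (ℤ_12, +):
(1) 0 ∈ H? Yes
(2) Closure: for all a,b ∈ H, (a+b) mod 12 ∈ H? No  [counterexample: 4 + 4 = 8 ∉ H]
(3) Inverses: for all a ∈ H, -a mod 12 ∈ H? No

No, H is not a subgroup of ℤ_12


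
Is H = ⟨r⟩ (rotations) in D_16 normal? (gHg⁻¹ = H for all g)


H = ⟨r⟩ (rotations) in D_16
The rotation subgroup ⟨r⟩ has index 2 in D_16, so it is normal

Yes, normal subgroup


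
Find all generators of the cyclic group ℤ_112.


g generates ℤ_n iff gcd(g,n) = 1
Prime factors of 112: 2, 7
Generators are g ∈ {1,...,111} not divisible by any of these primes.
Generators: {1, 3, 5, 9, 11, 13, 15, 17, 19, 23, 25, 27, 29, 31, 33, 37, 39, 41, 43, 45, 47, 51, 53, 55, 57, 59, 61, 65, 67, 69, 71, 73, 75, 79, 81, 83, 85, 87, 89, 93, 95, 97, 99, 101, 103, 107, 109, 111}
Number of generators = φ(112) = 48

Generators of ℤ_112 = {1, 3, 5, 9, 11, 13, 15, 17, 19, 23, 25, 27, 29, 31, 33, 37, 39, 41, 43, 45, 47, 51, 53, 55, 57, 59, 61, 65, 67, 69, 71, 73, 75, 79, 81, 83, 85, 87, 89, 93, 95, 97, 99, 101, 103, 107, 109, 111}


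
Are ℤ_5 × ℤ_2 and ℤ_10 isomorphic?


Comparing ℤ_5 × ℤ_2 and ℤ_10:
gcd(5,2) = 1, so ℤ_5 × ℤ_2 ≅ ℤ_10 (CRT)

Yes, ℤ_5 × ℤ_2 ≅ ℤ_10


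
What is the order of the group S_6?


|S_n| = n! (number of permutations of n symbols)
|S_6| = 6! = 720

|S_6| = 720


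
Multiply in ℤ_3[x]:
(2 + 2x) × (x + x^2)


Expand and collect like terms; reduce coefficients mod 3:
x^0: 2·0 = 0 ≡ 0 (mod 3)
x^1: 2·1 + 2·0 = 2 ≡ 2 (mod 3)
x^2: 2·1 + 2·1 = 4 ≡ 1 (mod 3)
x^3: 2·1 = 2 ≡ 2 (mod 3)
Result: 2x + x^2 + 2x^3

f · g = 2x + x^2 + 2x^3


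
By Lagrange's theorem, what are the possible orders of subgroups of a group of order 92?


Lagrange's theorem: |H| divides |G|
|G| = 92
Divisors of 92: 1, 2, 4, 23, 46, 92

Possible subgroup orders: {1, 2, 4, 23, 46, 92}


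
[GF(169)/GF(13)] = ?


GF(169) = GF(13^2), so the extension degree is 2

[GF(169)/GF(13)] = 2


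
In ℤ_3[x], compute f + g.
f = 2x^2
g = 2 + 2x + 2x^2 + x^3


Add coefficients mod 3:
x^0: 0 + 2 = 2 (mod 3)
x^1: 0 + 2 = 2 (mod 3)
x^2: 2 + 2 = 1 (mod 3)
x^3: 0 + 1 = 1 (mod 3)
Result: 2 + 2x + x^2 + x^3

f + g = 2 + 2x + x^2 + x^3


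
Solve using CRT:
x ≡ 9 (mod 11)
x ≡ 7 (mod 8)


m₁ = 11, m₂ = 8, gcd = 1, so CRT applies. M = m₁·m₂ = 88
Let M₁ = M/m₁ = 8, M₂ = M/m₂ = 11
Find y₁ ≡ M₁⁻¹ (mod m₁): 8⁻¹ ≡ 7 (mod 11)
Find y₂ ≡ M₂⁻¹ (mod m₂): 11⁻¹ ≡ 3 (mod 8)
x = a₁·M₁·y₁ + a₂·M₂·y₂ = 9·8·7 + 7·11·3 = 735
Reduce mod 88: x ≡ 31
Check: 31 mod 11 = 9 ✓, 31 mod 8 = 7 ✓

x ≡ 31 (mod 88)


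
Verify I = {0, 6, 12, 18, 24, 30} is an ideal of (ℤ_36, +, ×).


Check ideal conditions for I = {0, 6, 12, 18, 24, 30} in ℤ_36:
(1) I is an additive subgroup? Yes
(2) For r ∈ ℤ_36 and a ∈ I: r·a ∈ I? Yes

Yes, I is an ideal of ℤ_36


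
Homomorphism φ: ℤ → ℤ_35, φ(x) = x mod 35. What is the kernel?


Kernel = preimage of identity
ker(φ) = {x ∈ ℤ : x ≡ 0 (mod 35)} = 35ℤ = {0, ±35, ±70, ...}

ker(φ) = 35ℤ


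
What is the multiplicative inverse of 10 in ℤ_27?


Use the extended Euclidean algorithm to write 1 = 10·s + 27·t; then s mod 27 is the inverse.
Euclidean algorithm:
  10 = 0·27 + 10
  27 = 2·10 + 7
  10 = 1·7 + 3
  7 = 2·3 + 1
  3 = 3·1 + 0
gcd(10,27) = 1
Back-substitution gives: 10·(-8) + 27·(3) = 1
So 10⁻¹ ≡ -8 ≡ 19 (mod 27)
Check: 10 × 19 = 190 ≡ 1 (mod 27) ✓

10⁻¹ ≡ 19 (mod 27)


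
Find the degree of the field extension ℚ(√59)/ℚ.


√59 has minimal polynomial x² - 59 (irreducible over ℚ since 59 is squarefree)

[ℚ(√59)/ℚ] = 2


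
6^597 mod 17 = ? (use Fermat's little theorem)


Fermat's little theorem: if p is prime and gcd(a,p)=1, then a^(p-1) ≡ 1 (mod p)
p = 17 is prime, gcd(6,17) = 1
Reduce exponent: 597 mod 16 = 5
So 6^597 ≡ 6^5 (mod 17)
6^5 mod 17 = 7

6^597 ≡ 7 (mod 17)


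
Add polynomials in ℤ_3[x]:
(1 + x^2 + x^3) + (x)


Add coefficients mod 3:
x^0: 1 + 0 = 1 (mod 3)
x^1: 0 + 1 = 1 (mod 3)
x^2: 1 + 0 = 1 (mod 3)
x^3: 1 + 0 = 1 (mod 3)
Result: 1 + x + x^2 + x^3

f + g = 1 + x + x^2 + x^3


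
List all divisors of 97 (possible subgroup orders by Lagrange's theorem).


Lagrange's theorem: |H| divides |G|
|G| = 97
Divisors of 97: 1, 97

Possible subgroup orders: {1, 97}


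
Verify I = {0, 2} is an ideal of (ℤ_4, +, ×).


Check ideal conditions for I = {0, 2} in ℤ_4:
(1) I is an additive subgroup? Yes
(2) For r ∈ ℤ_4 and a ∈ I: r·a ∈ I? Yes

Yes, I is an ideal of ℤ_4


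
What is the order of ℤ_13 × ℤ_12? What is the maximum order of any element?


|ℤ_13 × ℤ_12| = 13 × 12 = 156
Max element order = lcm(13,12) = 156
Cyclic? Yes (gcd=1)

|ℤ_13×ℤ_12| = 156, max element order = 156


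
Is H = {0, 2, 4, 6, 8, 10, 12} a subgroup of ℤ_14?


Subgroup test for H = {0, 2, 4, 6, 8, 10, 12} in (ℤ_14, +):
(1) 0 ∈ H? Yes
(2) Closure: for all a,b ∈ H, (a+b) mod 14 ∈ H? Yes
(3) Inverses: for all a ∈ H, -a mod 14 ∈ H? Yes

Yes, H is a subgroup of ℤ_14


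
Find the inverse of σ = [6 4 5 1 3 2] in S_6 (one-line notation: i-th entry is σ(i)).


To find σ⁻¹, swap domain and range:
σ(1) = 6 → σ⁻¹(6) = 1
σ(2) = 4 → σ⁻¹(4) = 2
σ(3) = 5 → σ⁻¹(5) = 3
σ(4) = 1 → σ⁻¹(1) = 4
σ(5) = 3 → σ⁻¹(3) = 5
σ(6) = 2 → σ⁻¹(2) = 6

σ⁻¹ = [4 6 5 2 3 1]


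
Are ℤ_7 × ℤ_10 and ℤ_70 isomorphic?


Comparing ℤ_7 × ℤ_10 and ℤ_70:
gcd(7,10) = 1, so ℤ_7 × ℤ_10 ≅ ℤ_70 (CRT)

Yes, ℤ_7 × ℤ_10 ≅ ℤ_70


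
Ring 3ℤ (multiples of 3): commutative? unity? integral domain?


3ℤ is a commutative ring under +,× but has no multiplicative identity (1 ∉ 3ℤ); it has no zero divisors, but without unity it is not an integral domain
Commutative: Yes
Integral domain: No
Has unity: No

3ℤ (multiples of 3): Commutative=Yes, Unity=No


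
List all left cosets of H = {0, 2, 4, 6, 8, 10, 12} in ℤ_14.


H = {0, 2, 4, 6, 8, 10, 12}, |H| = 7
Number of cosets = |G|/|H| = 14/7 = 2
0 + H = {0, 2, 4, 6, 8, 10, 12}
1 + H = {1, 3, 5, 7, 9, 11, 13}

Cosets: 0+H={0,2,4,6,8,10,12}; 1+H={1,3,5,7,9,11,13}


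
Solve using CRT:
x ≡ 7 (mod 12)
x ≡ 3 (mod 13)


m₁ = 12, m₂ = 13, gcd = 1, so CRT applies. M = m₁·m₂ = 156
Let M₁ = M/m₁ = 13, M₂ = M/m₂ = 12
Find y₁ ≡ M₁⁻¹ (mod m₁): 13⁻¹ ≡ 1 (mod 12)
Find y₂ ≡ M₂⁻¹ (mod m₂): 12⁻¹ ≡ 12 (mod 13)
x = a₁·M₁·y₁ + a₂·M₂·y₂ = 7·13·1 + 3·12·12 = 523
Reduce mod 156: x ≡ 55
Check: 55 mod 12 = 7 ✓, 55 mod 13 = 3 ✓

x ≡ 55 (mod 156)


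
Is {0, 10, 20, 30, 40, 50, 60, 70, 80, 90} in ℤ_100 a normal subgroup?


H = {0, 10, 20, 30, 40, 50, 60, 70, 80, 90} in ℤ_100
ℤ_100 is abelian; every subgroup of an abelian group is normal

Yes, normal subgroup


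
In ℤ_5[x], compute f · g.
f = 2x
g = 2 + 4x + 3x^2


Expand and collect like terms; reduce coefficients mod 5:
x^0: 0·2 = 0 ≡ 0 (mod 5)
x^1: 0·4 + 2·2 = 4 ≡ 4 (mod 5)
x^2: 0·3 + 2·4 = 8 ≡ 3 (mod 5)
x^3: 2·3 = 6 ≡ 1 (mod 5)
Result: 4x + 3x^2 + x^3

f · g = 4x + 3x^2 + x^3


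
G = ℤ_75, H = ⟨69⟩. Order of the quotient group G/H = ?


|⟨69⟩| = n / gcd(69, 75) = 75 / 3 = 25
H is normal (ℤ_75 is abelian).
|G/H| = |G| / |H| = 75 / 25 = 3

|G/H| = 3


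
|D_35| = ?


|D_n| = 2n (n rotations and n reflections)
|D_35| = 2×35 = 70

|D_35| = 70


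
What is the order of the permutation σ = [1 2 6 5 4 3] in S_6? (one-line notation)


Cycle decomposition: (3 6) (4 5)
Cycle lengths: 2, 2
Order = lcm(2, 2) = 2

ord(σ) = 2


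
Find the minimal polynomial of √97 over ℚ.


√97 satisfies x² - 97 = 0, irreducible over ℚ since 97 is squarefree

Minimal polynomial: x² - 97


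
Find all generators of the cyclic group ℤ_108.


g generates ℤ_n iff gcd(g,n) = 1
Prime factors of 108: 2, 3
Generators are g ∈ {1,...,107} not divisible by any of these primes.
Generators: {1, 5, 7, 11, 13, 17, 19, 23, 25, 29, 31, 35, 37, 41, 43, 47, 49, 53, 55, 59, 61, 65, 67, 71, 73, 77, 79, 83, 85, 89, 91, 95, 97, 101, 103, 107}
Number of generators = φ(108) = 36

Generators of ℤ_108 = {1, 5, 7, 11, 13, 17, 19, 23, 25, 29, 31, 35, 37, 41, 43, 47, 49, 53, 55, 59, 61, 65, 67, 71, 73, 77, 79, 83, 85, 89, 91, 95, 97, 101, 103, 107}


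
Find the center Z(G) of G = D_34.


Z(G) = {g ∈ G | gx = xg for all x ∈ G}
For even n, Z(D_n) = {e, r^(n/2)}: the 180° rotation r^17 commutes with every reflection and rotation

Z(D_34) = {e, r^17}


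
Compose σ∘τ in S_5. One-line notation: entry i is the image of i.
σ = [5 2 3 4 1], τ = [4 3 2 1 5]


σ∘τ: apply τ first, then σ
1 →τ 4 →σ 4
2 →τ 3 →σ 3
3 →τ 2 →σ 2
4 →τ 1 →σ 5
5 →τ 5 →σ 1

σ∘τ = [4 3 2 5 1]


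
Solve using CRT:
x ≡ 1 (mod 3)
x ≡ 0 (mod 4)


m₁ = 3, m₂ = 4, gcd = 1, so CRT applies. M = m₁·m₂ = 12
Let M₁ = M/m₁ = 4, M₂ = M/m₂ = 3
Find y₁ ≡ M₁⁻¹ (mod m₁): 4⁻¹ ≡ 1 (mod 3)
Find y₂ ≡ M₂⁻¹ (mod m₂): 3⁻¹ ≡ 3 (mod 4)
x = a₁·M₁·y₁ + a₂·M₂·y₂ = 1·4·1 + 0·3·3 = 4
Reduce mod 12: x ≡ 4
Check: 4 mod 3 = 1 ✓, 4 mod 4 = 0 ✓

x ≡ 4 (mod 12)


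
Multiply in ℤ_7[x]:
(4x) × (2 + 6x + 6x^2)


Expand and collect like terms; reduce coefficients mod 7:
x^0: 0·2 = 0 ≡ 0 (mod 7)
x^1: 0·6 + 4·2 = 8 ≡ 1 (mod 7)
x^2: 0·6 + 4·6 = 24 ≡ 3 (mod 7)
x^3: 4·6 = 24 ≡ 3 (mod 7)
Result: x + 3x^2 + 3x^3

f · g = x + 3x^2 + 3x^3


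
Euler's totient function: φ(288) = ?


Factor n: 288 = 2^5 × 3^2
φ(n) = n · ∏(1 - 1/p) over distinct primes p | n
φ(288) = 288 · (1 - 1/2) · (1 - 1/3) = 96

φ(288) = 96


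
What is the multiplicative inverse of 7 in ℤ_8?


Use the extended Euclidean algorithm to write 1 = 7·s + 8·t; then s mod 8 is the inverse.
Euclidean algorithm:
  7 = 0·8 + 7
  8 = 1·7 + 1
  7 = 7·1 + 0
gcd(7,8) = 1
Back-substitution gives: 7·(-1) + 8·(1) = 1
So 7⁻¹ ≡ -1 ≡ 7 (mod 8)
Check: 7 × 7 = 49 ≡ 1 (mod 8) ✓

7⁻¹ ≡ 7 (mod 8)


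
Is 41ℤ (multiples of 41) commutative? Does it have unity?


41ℤ is a commutative ring under +,× but has no multiplicative identity (1 ∉ 41ℤ); it has no zero divisors, but without unity it is not an integral domain
Commutative: Yes
Integral domain: No
Has unity: No

41ℤ (multiples of 41): Commutative=Yes, Unity=No


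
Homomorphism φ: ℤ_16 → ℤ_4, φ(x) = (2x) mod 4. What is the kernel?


Kernel = preimage of identity
ker(φ) = {x ∈ ℤ_16 : 2x ≡ 0 (mod 4)}. Since 4 | 16, φ is well-defined. The kernel is the cyclic subgroup ⟨2⟩ of ℤ_16 (order 8), i.e. {0, 2, 4, 6, 8, 10, 12, 14}

ker(φ) = {0, 2, 4, 6, 8, 10, 12, 14}


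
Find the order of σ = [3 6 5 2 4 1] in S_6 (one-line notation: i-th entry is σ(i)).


Cycle decomposition: (1 3 5 4 2 6)
Cycle lengths: 6
Order = lcm(6) = 6

ord(σ) = 6


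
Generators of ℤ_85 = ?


g generates ℤ_n iff gcd(g,n) = 1
Prime factors of 85: 5, 17
Generators are g ∈ {1,...,84} not divisible by any of these primes.
Generators: {1, 2, 3, 4, 6, 7, 8, 9, 11, 12, 13, 14, 16, 18, 19, 21, 22, 23, 24, 26, 27, 28, 29, 31, 32, 33, 36, 37, 38, 39, 41, 42, 43, 44, 46, 47, 48, 49, 52, 53, 54, 56, 57, 58, 59, 61, 62, 63, 64, 66, 67, 69, 71, 72, 73, 74, 76, 77, 78, 79, 81, 82, 83, 84}
Number of generators = φ(85) = 64

Generators of ℤ_85 = {1, 2, 3, 4, 6, 7, 8, 9, 11, 12, 13, 14, 16, 18, 19, 21, 22, 23, 24, 26, 27, 28, 29, 31, 32, 33, 36, 37, 38, 39, 41, 42, 43, 44, 46, 47, 48, 49, 52, 53, 54, 56, 57, 58, 59, 61, 62, 63, 64, 66, 67, 69, 71, 72, 73, 74, 76, 77, 78, 79, 81, 82, 83, 84}


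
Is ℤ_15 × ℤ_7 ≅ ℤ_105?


Comparing ℤ_15 × ℤ_7 and ℤ_105:
gcd(15,7) = 1, so ℤ_15 × ℤ_7 ≅ ℤ_105 (CRT)

Yes, ℤ_15 × ℤ_7 ≅ ℤ_105


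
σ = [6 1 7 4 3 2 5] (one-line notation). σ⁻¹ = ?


To find σ⁻¹, swap domain and range:
σ(1) = 6 → σ⁻¹(6) = 1
σ(2) = 1 → σ⁻¹(1) = 2
σ(3) = 7 → σ⁻¹(7) = 3
σ(4) = 4 → σ⁻¹(4) = 4
σ(5) = 3 → σ⁻¹(3) = 5
σ(6) = 2 → σ⁻¹(2) = 6
σ(7) = 5 → σ⁻¹(5) = 7

σ⁻¹ = [2 6 5 4 7 1 3]


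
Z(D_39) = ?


Z(G) = {g ∈ G | gx = xg for all x ∈ G}
For odd n, Z(D_n) = {e}: no nontrivial rotation commutes with all reflections

Z(D_39) = {e}


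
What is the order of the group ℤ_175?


ℤ_n has n elements.

|ℤ_175| = 175


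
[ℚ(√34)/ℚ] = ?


√34 has minimal polynomial x² - 34 (irreducible over ℚ since 34 is squarefree)

[ℚ(√34)/ℚ] = 2


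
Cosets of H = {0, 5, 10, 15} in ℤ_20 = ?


H = {0, 5, 10, 15}, |H| = 4
Number of cosets = |G|/|H| = 20/4 = 5
0 + H = {0, 5, 10, 15}
1 + H = {1, 6, 11, 16}
2 + H = {2, 7, 12, 17}
3 + H = {3, 8, 13, 18}
4 + H = {4, 9, 14, 19}

Cosets: 0+H={0,5,10,15}; 1+H={1,6,11,16}; 2+H={2,7,12,17}; 3+H={3,8,13,18}; 4+H={4,9,14,19}


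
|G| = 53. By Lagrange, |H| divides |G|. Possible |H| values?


Lagrange's theorem: |H| divides |G|
|G| = 53
Divisors of 53: 1, 53

Possible subgroup orders: {1, 53}


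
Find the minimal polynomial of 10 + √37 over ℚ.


Let α = 10 + √37. Then α - 10 = √37, so (α - 10)² = 37, giving α² - 20α + 63 = 0. Degree 2 and α ∉ ℚ, so this is the minimal polynomial.

Minimal polynomial: x² - 20x + 63


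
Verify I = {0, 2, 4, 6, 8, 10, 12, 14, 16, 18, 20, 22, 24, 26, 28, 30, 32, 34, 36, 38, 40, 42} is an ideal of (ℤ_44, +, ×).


Check ideal conditions for I = {0, 2, 4, 6, 8, 10, 12, 14, 16, 18, 20, 22, 24, 26, 28, 30, 32, 34, 36, 38, 40, 42} in ℤ_44:
(1) I is an additive subgroup? Yes
(2) For r ∈ ℤ_44 and a ∈ I: r·a ∈ I? Yes

Yes, I is an ideal of ℤ_44


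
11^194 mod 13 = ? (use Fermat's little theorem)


Fermat's little theorem: if p is prime and gcd(a,p)=1, then a^(p-1) ≡ 1 (mod p)
p = 13 is prime, gcd(11,13) = 1
Reduce exponent: 194 mod 12 = 2
So 11^194 ≡ 11^2 (mod 13)
11^2 mod 13 = 4

11^194 ≡ 4 (mod 13)


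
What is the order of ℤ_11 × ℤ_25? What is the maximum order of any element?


|ℤ_11 × ℤ_25| = 11 × 25 = 275
Max element order = lcm(11,25) = 275
Cyclic? Yes (gcd=1)

|ℤ_11×ℤ_25| = 275, max element order = 275


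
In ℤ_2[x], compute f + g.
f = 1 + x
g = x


Add coefficients mod 2:
x^0: 1 + 0 = 1 (mod 2)
x^1: 1 + 1 = 0 (mod 2)
Result: 1

f + g = 1


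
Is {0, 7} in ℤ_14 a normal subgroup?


H = {0, 7} in ℤ_14
ℤ_14 is abelian; every subgroup of an abelian group is normal

Yes, normal subgroup


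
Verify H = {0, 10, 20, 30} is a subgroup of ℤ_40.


Subgroup test for H = {0, 10, 20, 30} in (ℤ_40, +):
(1) 0 ∈ H? Yes
(2) Closure: for all a,b ∈ H, (a+b) mod 40 ∈ H? Yes
(3) Inverses: for all a ∈ H, -a mod 40 ∈ H? Yes

Yes, H is a subgroup of ℤ_40


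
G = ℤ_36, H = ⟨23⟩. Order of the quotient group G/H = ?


|⟨23⟩| = n / gcd(23, 36) = 36 / 1 = 36
H is normal (ℤ_36 is abelian).
|G/H| = |G| / |H| = 36 / 36 = 1

|G/H| = 1


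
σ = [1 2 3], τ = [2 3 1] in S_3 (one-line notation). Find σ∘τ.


σ∘τ: apply τ first, then σ
1 →τ 2 →σ 2
2 →τ 3 →σ 3
3 →τ 1 →σ 1

σ∘τ = [2 3 1]


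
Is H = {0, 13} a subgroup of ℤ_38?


Subgroup test for H = {0, 13} in (ℤ_38, +):
(1) 0 ∈ H? Yes
(2) Closure: for all a,b ∈ H, (a+b) mod 38 ∈ H? No  [counterexample: 13 + 13 = 26 ∉ H]
(3) Inverses: for all a ∈ H, -a mod 38 ∈ H? No

No, H is not a subgroup of ℤ_38


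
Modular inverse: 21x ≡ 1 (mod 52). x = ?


Use the extended Euclidean algorithm to write 1 = 21·s + 52·t; then s mod 52 is the inverse.
Euclidean algorithm:
  21 = 0·52 + 21
  52 = 2·21 + 10
  21 = 2·10 + 1
  10 = 10·1 + 0
gcd(21,52) = 1
Back-substitution gives: 21·(5) + 52·(-2) = 1
So 21⁻¹ ≡ 5 ≡ 5 (mod 52)
Check: 21 × 5 = 105 ≡ 1 (mod 52) ✓

21⁻¹ ≡ 5 (mod 52)


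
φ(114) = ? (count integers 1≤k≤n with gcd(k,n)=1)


Factor n: 114 = 2 × 3 × 19
φ(n) = n · ∏(1 - 1/p) over distinct primes p | n
φ(114) = 114 · (1 - 1/2) · (1 - 1/3) · (1 - 1/19) = 36

φ(114) = 36


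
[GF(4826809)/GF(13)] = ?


GF(4826809) = GF(13^6), so the extension degree is 6

[GF(4826809)/GF(13)] = 6


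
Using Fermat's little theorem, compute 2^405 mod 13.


Fermat's little theorem: if p is prime and gcd(a,p)=1, then a^(p-1) ≡ 1 (mod p)
p = 13 is prime, gcd(2,13) = 1
Reduce exponent: 405 mod 12 = 9
So 2^405 ≡ 2^9 (mod 13)
2^9 mod 13 = 5

2^405 ≡ 5 (mod 13)


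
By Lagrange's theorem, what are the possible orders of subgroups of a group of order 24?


Lagrange's theorem: |H| divides |G|
|G| = 24
Divisors of 24: 1, 2, 3, 4, 6, 8, 12, 24

Possible subgroup orders: {1, 2, 3, 4, 6, 8, 12, 24}


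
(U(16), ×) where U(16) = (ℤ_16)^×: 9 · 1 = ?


Operation: multiplication mod 16
9 · 1 = (a × b) mod 16 with a = 9, b = 1

9 · 1 = 9


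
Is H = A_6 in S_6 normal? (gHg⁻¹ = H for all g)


H = A_6 in S_6
A_6 has index 2 in S_6, and every subgroup of index 2 is normal

Yes, normal subgroup


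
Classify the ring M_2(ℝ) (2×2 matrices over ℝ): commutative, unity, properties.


Matrix multiplication is non-commutative for n ≥ 2; the identity matrix I is the unity; singular matrices give zero divisors, so not an integral domain
Commutative: No
Integral domain: No
Has unity: Yes

M_2(ℝ) (2×2 matrices over ℝ): Commutative=No, Unity=Yes


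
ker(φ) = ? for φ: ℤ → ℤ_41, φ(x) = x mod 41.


Kernel = preimage of identity
ker(φ) = {x ∈ ℤ : x ≡ 0 (mod 41)} = 41ℤ = {0, ±41, ±82, ...}

ker(φ) = 41ℤ


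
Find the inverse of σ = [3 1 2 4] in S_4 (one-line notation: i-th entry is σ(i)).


To find σ⁻¹, swap domain and range:
σ(1) = 3 → σ⁻¹(3) = 1
σ(2) = 1 → σ⁻¹(1) = 2
σ(3) = 2 → σ⁻¹(2) = 3
σ(4) = 4 → σ⁻¹(4) = 4

σ⁻¹ = [2 3 1 4]


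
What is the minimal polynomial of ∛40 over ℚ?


∛40 satisfies x³ - 40 = 0, irreducible over ℚ (no rational root; 40 is not a perfect cube)

Minimal polynomial: x³ - 40


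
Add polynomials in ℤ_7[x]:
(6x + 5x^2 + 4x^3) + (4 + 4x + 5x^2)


Add coefficients mod 7:
x^0: 0 + 4 = 4 (mod 7)
x^1: 6 + 4 = 3 (mod 7)
x^2: 5 + 5 = 3 (mod 7)
x^3: 4 + 0 = 4 (mod 7)
Result: 4 + 3x + 3x^2 + 4x^3

f + g = 4 + 3x + 3x^2 + 4x^3


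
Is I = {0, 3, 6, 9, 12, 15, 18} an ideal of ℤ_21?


Check ideal conditions for I = {0, 3, 6, 9, 12, 15, 18} in ℤ_21:
(1) I is an additive subgroup? Yes
(2) For r ∈ ℤ_21 and a ∈ I: r·a ∈ I? Yes

Yes, I is an ideal of ℤ_21


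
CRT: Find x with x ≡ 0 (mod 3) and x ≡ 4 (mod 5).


m₁ = 3, m₂ = 5, gcd = 1, so CRT applies. M = m₁·m₂ = 15
Let M₁ = M/m₁ = 5, M₂ = M/m₂ = 3
Find y₁ ≡ M₁⁻¹ (mod m₁): 5⁻¹ ≡ 2 (mod 3)
Find y₂ ≡ M₂⁻¹ (mod m₂): 3⁻¹ ≡ 2 (mod 5)
x = a₁·M₁·y₁ + a₂·M₂·y₂ = 0·5·2 + 4·3·2 = 24
Reduce mod 15: x ≡ 9
Check: 9 mod 3 = 0 ✓, 9 mod 5 = 4 ✓

x ≡ 9 (mod 15)


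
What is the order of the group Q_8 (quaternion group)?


Q_8 = {±1, ±i, ±j, ±k}
|Q_8| = 8

|Q_8 (quaternion group)| = 8


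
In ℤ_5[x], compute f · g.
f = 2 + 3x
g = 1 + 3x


Expand and collect like terms; reduce coefficients mod 5:
x^0: 2·1 = 2 ≡ 2 (mod 5)
x^1: 2·3 + 3·1 = 9 ≡ 4 (mod 5)
x^2: 3·3 = 9 ≡ 4 (mod 5)
Result: 2 + 4x + 4x^2

f · g = 2 + 4x + 4x^2


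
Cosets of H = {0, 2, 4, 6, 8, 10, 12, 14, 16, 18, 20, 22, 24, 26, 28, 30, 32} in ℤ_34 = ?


H = {0, 2, 4, 6, 8, 10, 12, 14, 16, 18, 20, 22, 24, 26, 28, 30, 32}, |H| = 17
Number of cosets = |G|/|H| = 34/17 = 2
0 + H = {0, 2, 4, 6, 8, 10, 12, 14, 16, 18, 20, 22, 24, 26, 28, 30, 32}
1 + H = {1, 3, 5, 7, 9, 11, 13, 15, 17, 19, 21, 23, 25, 27, 29, 31, 33}

Cosets: 0+H={0,2,4,6,8,10,12,14,16,18,20,22,24,26,28,30,32}; 1+H={1,3,5,7,9,11,13,15,17,19,21,23,25,27,29,31,33}


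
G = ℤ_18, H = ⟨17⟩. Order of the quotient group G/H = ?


|⟨17⟩| = n / gcd(17, 18) = 18 / 1 = 18
H is normal (ℤ_18 is abelian).
|G/H| = |G| / |H| = 18 / 18 = 1

|G/H| = 1


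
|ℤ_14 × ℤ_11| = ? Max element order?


|ℤ_14 × ℤ_11| = 14 × 11 = 154
Max element order = lcm(14,11) = 154
Cyclic? Yes (gcd=1)

|ℤ_14×ℤ_11| = 154, max element order = 154


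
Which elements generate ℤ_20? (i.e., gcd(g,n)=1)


g generates ℤ_n iff gcd(g,n) = 1
Prime factors of 20: 2, 5
Generators are g ∈ {1,...,19} not divisible by any of these primes.
Generators: {1, 3, 7, 9, 11, 13, 17, 19}
Number of generators = φ(20) = 8

Generators of ℤ_20 = {1, 3, 7, 9, 11, 13, 17, 19}


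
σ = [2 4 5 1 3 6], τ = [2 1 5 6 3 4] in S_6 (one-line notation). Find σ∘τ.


σ∘τ: apply τ first, then σ
1 →τ 2 →σ 4
2 →τ 1 →σ 2
3 →τ 5 →σ 3
4 →τ 6 →σ 6
5 →τ 3 →σ 5
6 →τ 4 →σ 1

σ∘τ = [4 2 3 6 5 1]


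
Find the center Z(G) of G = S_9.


Z(G) = {g ∈ G | gx = xg for all x ∈ G}
S_n is non-abelian for n ≥ 3; Z(S_9) is trivial

Z(S_9) = {e}


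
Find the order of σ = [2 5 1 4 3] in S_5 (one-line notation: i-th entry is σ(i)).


Cycle decomposition: (1 2 5 3)
Cycle lengths: 4
Order = lcm(4) = 4

ord(σ) = 4


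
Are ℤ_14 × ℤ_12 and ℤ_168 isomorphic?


Comparing ℤ_14 × ℤ_12 and ℤ_168:
gcd(14,12) = 2 ≠ 1. Max element order in ℤ_14×ℤ_12 is lcm(14,12) = 84 < 168, so it has no element of order 168

No, ℤ_14 × ℤ_12 ≇ ℤ_168


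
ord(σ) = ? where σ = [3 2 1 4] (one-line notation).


Cycle decomposition: (1 3)
Cycle lengths: 2
Order = lcm(2) = 2

ord(σ) = 2


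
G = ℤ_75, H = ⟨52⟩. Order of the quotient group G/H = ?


|⟨52⟩| = n / gcd(52, 75) = 75 / 1 = 75
H is normal (ℤ_75 is abelian).
|G/H| = |G| / |H| = 75 / 75 = 1

|G/H| = 1


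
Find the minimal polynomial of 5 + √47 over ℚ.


Let α = 5 + √47. Then α - 5 = √47, so (α - 5)² = 47, giving α² - 10α - 22 = 0. Degree 2 and α ∉ ℚ, so this is the minimal polynomial.

Minimal polynomial: x² - 10x - 22


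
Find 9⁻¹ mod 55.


Use the extended Euclidean algorithm to write 1 = 9·s + 55·t; then s mod 55 is the inverse.
Euclidean algorithm:
  9 = 0·55 + 9
  55 = 6·9 + 1
  9 = 9·1 + 0
gcd(9,55) = 1
Back-substitution gives: 9·(-6) + 55·(1) = 1
So 9⁻¹ ≡ -6 ≡ 49 (mod 55)
Check: 9 × 49 = 441 ≡ 1 (mod 55) ✓

9⁻¹ ≡ 49 (mod 55)


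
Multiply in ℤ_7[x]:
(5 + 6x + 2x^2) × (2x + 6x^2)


Expand and collect like terms; reduce coefficients mod 7:
x^0: 5·0 = 0 ≡ 0 (mod 7)
x^1: 5·2 + 6·0 = 10 ≡ 3 (mod 7)
x^2: 5·6 + 6·2 + 2·0 = 42 ≡ 0 (mod 7)
x^3: 6·6 + 2·2 = 40 ≡ 5 (mod 7)
x^4: 2·6 = 12 ≡ 5 (mod 7)
Result: 3x + 5x^3 + 5x^4

f · g = 3x + 5x^3 + 5x^4


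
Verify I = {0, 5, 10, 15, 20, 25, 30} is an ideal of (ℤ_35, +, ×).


Check ideal conditions for I = {0, 5, 10, 15, 20, 25, 30} in ℤ_35:
(1) I is an additive subgroup? Yes
(2) For r ∈ ℤ_35 and a ∈ I: r·a ∈ I? Yes

Yes, I is an ideal of ℤ_35


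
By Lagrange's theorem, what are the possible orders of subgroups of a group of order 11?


Lagrange's theorem: |H| divides |G|
|G| = 11
Divisors of 11: 1, 11

Possible subgroup orders: {1, 11}


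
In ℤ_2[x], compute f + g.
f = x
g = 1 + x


Add coefficients mod 2:
x^0: 0 + 1 = 1 (mod 2)
x^1: 1 + 1 = 0 (mod 2)
Result: 1

f + g = 1


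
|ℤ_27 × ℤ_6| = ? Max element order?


|ℤ_27 × ℤ_6| = 27 × 6 = 162
Max element order = lcm(27,6) = 54
Cyclic? No (gcd=3)

|ℤ_27×ℤ_6| = 162, max element order = 54


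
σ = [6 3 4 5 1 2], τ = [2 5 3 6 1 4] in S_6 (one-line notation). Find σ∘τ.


σ∘τ: apply τ first, then σ
1 →τ 2 →σ 3
2 →τ 5 →σ 1
3 →τ 3 →σ 4
4 →τ 6 →σ 2
5 →τ 1 →σ 6
6 →τ 4 →σ 5

σ∘τ = [3 1 4 2 6 5]


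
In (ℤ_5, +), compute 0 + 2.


Operation: addition mod 5
0 + 2 = (a + b) mod 5 with a = 0, b = 2

0 + 2 = 2


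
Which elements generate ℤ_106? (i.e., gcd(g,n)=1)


g generates ℤ_n iff gcd(g,n) = 1
Prime factors of 106: 2, 53
Generators are g ∈ {1,...,105} not divisible by any of these primes.
Generators: {1, 3, 5, 7, 9, 11, 13, 15, 17, 19, 21, 23, 25, 27, 29, 31, 33, 35, 37, 39, 41, 43, 45, 47, 49, 51, 55, 57, 59, 61, 63, 65, 67, 69, 71, 73, 75, 77, 79, 81, 83, 85, 87, 89, 91, 93, 95, 97, 99, 101, 103, 105}
Number of generators = φ(106) = 52

Generators of ℤ_106 = {1, 3, 5, 7, 9, 11, 13, 15, 17, 19, 21, 23, 25, 27, 29, 31, 33, 35, 37, 39, 41, 43, 45, 47, 49, 51, 55, 57, 59, 61, 63, 65, 67, 69, 71, 73, 75, 77, 79, 81, 83, 85, 87, 89, 91, 93, 95, 97, 99, 101, 103, 105}


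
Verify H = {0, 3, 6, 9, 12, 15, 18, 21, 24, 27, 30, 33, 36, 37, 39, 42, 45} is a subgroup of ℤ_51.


Subgroup test for H = {0, 3, 6, 9, 12, 15, 18, 21, 24, 27, 30, 33, 36, 37, 39, 42, 45} in (ℤ_51, +):
(1) 0 ∈ H? Yes
(2) Closure: for all a,b ∈ H, (a+b) mod 51 ∈ H? No  [counterexample: 3 + 37 = 40 ∉ H]
(3) Inverses: for all a ∈ H, -a mod 51 ∈ H? No

No, H is not a subgroup of ℤ_51


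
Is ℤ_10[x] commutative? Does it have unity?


ℤ_10 has zero divisors (2·5 ≡ 0), and these lift to constant zero divisors in ℤ_10[x]; so not an integral domain
Commutative: Yes
Integral domain: No
Has unity: Yes

ℤ_10[x]: Commutative=Yes, Unity=Yes


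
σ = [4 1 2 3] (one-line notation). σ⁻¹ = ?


To find σ⁻¹, swap domain and range:
σ(1) = 4 → σ⁻¹(4) = 1
σ(2) = 1 → σ⁻¹(1) = 2
σ(3) = 2 → σ⁻¹(2) = 3
σ(4) = 3 → σ⁻¹(3) = 4

σ⁻¹ = [2 3 4 1]


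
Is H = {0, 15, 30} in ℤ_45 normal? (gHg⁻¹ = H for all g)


H = {0, 15, 30} in ℤ_45
ℤ_45 is abelian; every subgroup of an abelian group is normal

Yes, normal subgroup


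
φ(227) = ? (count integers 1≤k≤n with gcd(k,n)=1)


Factor n: 227 = 227
φ(n) = n · ∏(1 - 1/p) over distinct primes p | n
φ(227) = 227 · (1 - 1/227) = 226

φ(227) = 226


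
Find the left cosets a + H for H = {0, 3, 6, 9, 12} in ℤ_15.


H = {0, 3, 6, 9, 12}, |H| = 5
Number of cosets = |G|/|H| = 15/5 = 3
0 + H = {0, 3, 6, 9, 12}
1 + H = {1, 4, 7, 10, 13}
2 + H = {2, 5, 8, 11, 14}

Cosets: 0+H={0,3,6,9,12}; 1+H={1,4,7,10,13}; 2+H={2,5,8,11,14}


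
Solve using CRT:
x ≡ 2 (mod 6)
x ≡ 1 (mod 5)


m₁ = 6, m₂ = 5, gcd = 1, so CRT applies. M = m₁·m₂ = 30
Let M₁ = M/m₁ = 5, M₂ = M/m₂ = 6
Find y₁ ≡ M₁⁻¹ (mod m₁): 5⁻¹ ≡ 5 (mod 6)
Find y₂ ≡ M₂⁻¹ (mod m₂): 6⁻¹ ≡ 1 (mod 5)
x = a₁·M₁·y₁ + a₂·M₂·y₂ = 2·5·5 + 1·6·1 = 56
Reduce mod 30: x ≡ 26
Check: 26 mod 6 = 2 ✓, 26 mod 5 = 1 ✓

x ≡ 26 (mod 30)


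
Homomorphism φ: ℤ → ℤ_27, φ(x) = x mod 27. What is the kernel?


Kernel = preimage of identity
ker(φ) = {x ∈ ℤ : x ≡ 0 (mod 27)} = 27ℤ = {0, ±27, ±54, ...}

ker(φ) = 27ℤ


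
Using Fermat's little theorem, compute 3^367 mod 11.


Fermat's little theorem: if p is prime and gcd(a,p)=1, then a^(p-1) ≡ 1 (mod p)
p = 11 is prime, gcd(3,11) = 1
Reduce exponent: 367 mod 10 = 7
So 3^367 ≡ 3^7 (mod 11)
3^7 mod 11 = 9

3^367 ≡ 9 (mod 11)


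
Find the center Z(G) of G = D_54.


Z(G) = {g ∈ G | gx = xg for all x ∈ G}
For even n, Z(D_n) = {e, r^(n/2)}: the 180° rotation r^27 commutes with every reflection and rotation

Z(D_54) = {e, r^27}


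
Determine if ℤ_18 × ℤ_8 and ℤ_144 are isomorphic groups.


Comparing ℤ_18 × ℤ_8 and ℤ_144:
gcd(18,8) = 2 ≠ 1. Max element order in ℤ_18×ℤ_8 is lcm(18,8) = 72 < 144, so it has no element of order 144

No, ℤ_18 × ℤ_8 ≇ ℤ_144


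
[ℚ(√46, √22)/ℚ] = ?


[ℚ(√46,√22):ℚ] = [ℚ(√46,√22):ℚ(√46)]·[ℚ(√46):ℚ] = 2·2 = 4

[ℚ(√46, √22)/ℚ] = 4


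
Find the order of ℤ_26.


ℤ_n has n elements.

|ℤ_26| = 26


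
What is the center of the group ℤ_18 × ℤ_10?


Z(G) = {g ∈ G | gx = xg for all x ∈ G}
Direct product of abelian groups is abelian, so Z(G) = G

Z(ℤ_18 × ℤ_10) = ℤ_18 × ℤ_10


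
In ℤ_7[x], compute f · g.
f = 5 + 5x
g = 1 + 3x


Expand and collect like terms; reduce coefficients mod 7:
x^0: 5·1 = 5 ≡ 5 (mod 7)
x^1: 5·3 + 5·1 = 20 ≡ 6 (mod 7)
x^2: 5·3 = 15 ≡ 1 (mod 7)
Result: 5 + 6x + x^2

f · g = 5 + 6x + x^2


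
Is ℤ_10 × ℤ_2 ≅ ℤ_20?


Comparing ℤ_10 × ℤ_2 and ℤ_20:
gcd(10,2) = 2 ≠ 1. Max element order in ℤ_10×ℤ_2 is lcm(10,2) = 10 < 20, so it has no element of order 20

No, ℤ_10 × ℤ_2 ≇ ℤ_20


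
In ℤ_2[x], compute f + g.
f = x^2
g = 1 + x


Add coefficients mod 2:
x^0: 0 + 1 = 1 (mod 2)
x^1: 0 + 1 = 1 (mod 2)
x^2: 1 + 0 = 1 (mod 2)
Result: 1 + x + x^2

f + g = 1 + x + x^2


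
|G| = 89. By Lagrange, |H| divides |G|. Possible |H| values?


Lagrange's theorem: |H| divides |G|
|G| = 89
Divisors of 89: 1, 89

Possible subgroup orders: {1, 89}


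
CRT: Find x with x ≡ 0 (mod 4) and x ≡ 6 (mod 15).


m₁ = 4, m₂ = 15, gcd = 1, so CRT applies. M = m₁·m₂ = 60
Let M₁ = M/m₁ = 15, M₂ = M/m₂ = 4
Find y₁ ≡ M₁⁻¹ (mod m₁): 15⁻¹ ≡ 3 (mod 4)
Find y₂ ≡ M₂⁻¹ (mod m₂): 4⁻¹ ≡ 4 (mod 15)
x = a₁·M₁·y₁ + a₂·M₂·y₂ = 0·15·3 + 6·4·4 = 96
Reduce mod 60: x ≡ 36
Check: 36 mod 4 = 0 ✓, 36 mod 15 = 6 ✓

x ≡ 36 (mod 60)


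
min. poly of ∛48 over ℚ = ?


∛48 satisfies x³ - 48 = 0, irreducible over ℚ (no rational root; 48 is not a perfect cube)

Minimal polynomial: x³ - 48


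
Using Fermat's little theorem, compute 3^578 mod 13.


Fermat's little theorem: if p is prime and gcd(a,p)=1, then a^(p-1) ≡ 1 (mod p)
p = 13 is prime, gcd(3,13) = 1
Reduce exponent: 578 mod 12 = 2
So 3^578 ≡ 3^2 (mod 13)
3^2 mod 13 = 9

3^578 ≡ 9 (mod 13)


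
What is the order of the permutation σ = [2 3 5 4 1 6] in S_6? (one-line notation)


Cycle decomposition: (1 2 3 5)
Cycle lengths: 4
Order = lcm(4) = 4

ord(σ) = 4


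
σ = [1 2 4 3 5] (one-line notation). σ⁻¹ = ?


To find σ⁻¹, swap domain and range:
σ(1) = 1 → σ⁻¹(1) = 1
σ(2) = 2 → σ⁻¹(2) = 2
σ(3) = 4 → σ⁻¹(4) = 3
σ(4) = 3 → σ⁻¹(3) = 4
σ(5) = 5 → σ⁻¹(5) = 5

σ⁻¹ = [1 2 4 3 5]


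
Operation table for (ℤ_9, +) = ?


Elements: {0, 1, 2, 3, 4, 5, 6, 7, 8}
Operation: addition mod 9
Entry (a, b) = (a + b) mod 9

Cayley table:
  | 0 | 1 | 2 | 3 | 4 | 5 | 6 | 7 | 8
0 | 0 | 1 | 2 | 3 | 4 | 5 | 6 | 7 | 8
1 | 1 | 2 | 3 | 4 | 5 | 6 | 7 | 8 | 0
2 | 2 | 3 | 4 | 5 | 6 | 7 | 8 | 0 | 1
3 | 3 | 4 | 5 | 6 | 7 | 8 | 0 | 1 | 2
4 | 4 | 5 | 6 | 7 | 8 | 0 | 1 | 2 | 3
5 | 5 | 6 | 7 | 8 | 0 | 1 | 2 | 3 | 4
6 | 6 | 7 | 8 | 0 | 1 | 2 | 3 | 4 | 5
7 | 7 | 8 | 0 | 1 | 2 | 3 | 4 | 5 | 6
8 | 8 | 0 | 1 | 2 | 3 | 4 | 5 | 6 | 7


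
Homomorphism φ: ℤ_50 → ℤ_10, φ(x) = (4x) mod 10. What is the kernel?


Kernel = preimage of identity
ker(φ) = {x ∈ ℤ_50 : 4x ≡ 0 (mod 10)}. Since 10 | 50, φ is well-defined. The kernel is the cyclic subgroup ⟨5⟩ of ℤ_50 (order 10), i.e. {0, 5, 10, 15, 20, 25, 30, 35, 40, 45}

ker(φ) = {0, 5, 10, 15, 20, 25, 30, 35, 40, 45}


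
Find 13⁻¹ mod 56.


Use the extended Euclidean algorithm to write 1 = 13·s + 56·t; then s mod 56 is the inverse.
Euclidean algorithm:
  13 = 0·56 + 13
  56 = 4·13 + 4
  13 = 3·4 + 1
  4 = 4·1 + 0
gcd(13,56) = 1
Back-substitution gives: 13·(13) + 56·(-3) = 1
So 13⁻¹ ≡ 13 ≡ 13 (mod 56)
Check: 13 × 13 = 169 ≡ 1 (mod 56) ✓

13⁻¹ ≡ 13 (mod 56)
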